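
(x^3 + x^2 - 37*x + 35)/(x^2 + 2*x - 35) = x - 1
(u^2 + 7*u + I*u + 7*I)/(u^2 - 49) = (u + I)/(u - 7)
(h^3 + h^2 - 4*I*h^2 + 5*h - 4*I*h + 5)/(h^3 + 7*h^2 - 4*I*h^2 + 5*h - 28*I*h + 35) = (h + 1)/(h + 7)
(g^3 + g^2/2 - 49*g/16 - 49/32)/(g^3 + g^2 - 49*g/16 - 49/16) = (g + 1/2)/(g + 1)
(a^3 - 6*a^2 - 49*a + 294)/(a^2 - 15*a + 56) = (a^2 + a - 42)/(a - 8)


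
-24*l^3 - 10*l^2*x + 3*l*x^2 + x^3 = (-3*l + x)*(2*l + x)*(4*l + x)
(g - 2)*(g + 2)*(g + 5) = g^3 + 5*g^2 - 4*g - 20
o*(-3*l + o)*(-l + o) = 3*l^2*o - 4*l*o^2 + o^3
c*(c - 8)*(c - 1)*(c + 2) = c^4 - 7*c^3 - 10*c^2 + 16*c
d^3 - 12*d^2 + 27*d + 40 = (d - 8)*(d - 5)*(d + 1)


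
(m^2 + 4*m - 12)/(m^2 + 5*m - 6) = (m - 2)/(m - 1)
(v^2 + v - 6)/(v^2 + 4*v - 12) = (v + 3)/(v + 6)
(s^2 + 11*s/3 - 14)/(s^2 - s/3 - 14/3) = (s + 6)/(s + 2)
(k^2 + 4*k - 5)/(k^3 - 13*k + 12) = (k + 5)/(k^2 + k - 12)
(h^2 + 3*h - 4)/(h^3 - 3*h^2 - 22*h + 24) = 1/(h - 6)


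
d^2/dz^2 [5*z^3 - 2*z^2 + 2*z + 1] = 30*z - 4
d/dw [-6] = 0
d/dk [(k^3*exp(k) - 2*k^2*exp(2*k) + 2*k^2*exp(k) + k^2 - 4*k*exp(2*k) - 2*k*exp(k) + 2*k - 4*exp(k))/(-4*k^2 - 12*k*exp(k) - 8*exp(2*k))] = ((k^2 + 3*k*exp(k) + 2*exp(2*k))*(-k^3*exp(k) + 4*k^2*exp(2*k) - 5*k^2*exp(k) + 12*k*exp(2*k) - 2*k*exp(k) - 2*k + 4*exp(2*k) + 6*exp(k) - 2) + (3*k*exp(k) + 2*k + 4*exp(2*k) + 3*exp(k))*(k^3*exp(k) - 2*k^2*exp(2*k) + 2*k^2*exp(k) + k^2 - 4*k*exp(2*k) - 2*k*exp(k) + 2*k - 4*exp(k)))/(4*(k^2 + 3*k*exp(k) + 2*exp(2*k))^2)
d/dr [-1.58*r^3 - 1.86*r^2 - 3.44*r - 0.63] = -4.74*r^2 - 3.72*r - 3.44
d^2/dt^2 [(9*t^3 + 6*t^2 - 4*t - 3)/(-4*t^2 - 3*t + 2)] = 2*(-17*t^3 + 162*t^2 + 96*t + 51)/(64*t^6 + 144*t^5 + 12*t^4 - 117*t^3 - 6*t^2 + 36*t - 8)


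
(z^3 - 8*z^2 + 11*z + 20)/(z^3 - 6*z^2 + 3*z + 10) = (z - 4)/(z - 2)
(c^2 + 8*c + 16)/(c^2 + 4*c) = (c + 4)/c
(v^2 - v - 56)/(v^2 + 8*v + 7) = (v - 8)/(v + 1)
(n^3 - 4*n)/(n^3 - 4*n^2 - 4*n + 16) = n/(n - 4)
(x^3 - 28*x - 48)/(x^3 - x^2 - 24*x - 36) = (x + 4)/(x + 3)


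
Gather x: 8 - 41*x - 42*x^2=-42*x^2 - 41*x + 8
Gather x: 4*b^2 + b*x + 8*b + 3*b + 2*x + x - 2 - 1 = 4*b^2 + 11*b + x*(b + 3) - 3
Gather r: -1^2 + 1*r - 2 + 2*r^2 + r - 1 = 2*r^2 + 2*r - 4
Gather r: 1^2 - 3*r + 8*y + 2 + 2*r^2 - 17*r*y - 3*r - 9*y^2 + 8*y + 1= 2*r^2 + r*(-17*y - 6) - 9*y^2 + 16*y + 4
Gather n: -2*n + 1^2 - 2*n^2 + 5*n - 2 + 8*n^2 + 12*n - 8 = 6*n^2 + 15*n - 9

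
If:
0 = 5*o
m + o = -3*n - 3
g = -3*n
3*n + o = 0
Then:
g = 0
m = -3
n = 0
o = 0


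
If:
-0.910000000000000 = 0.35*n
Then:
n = -2.60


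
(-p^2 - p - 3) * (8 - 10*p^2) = 10*p^4 + 10*p^3 + 22*p^2 - 8*p - 24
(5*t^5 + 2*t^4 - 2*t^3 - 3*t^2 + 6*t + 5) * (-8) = -40*t^5 - 16*t^4 + 16*t^3 + 24*t^2 - 48*t - 40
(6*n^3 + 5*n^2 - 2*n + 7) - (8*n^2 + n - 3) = 6*n^3 - 3*n^2 - 3*n + 10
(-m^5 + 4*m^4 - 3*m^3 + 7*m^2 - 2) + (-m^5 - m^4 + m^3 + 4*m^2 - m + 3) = -2*m^5 + 3*m^4 - 2*m^3 + 11*m^2 - m + 1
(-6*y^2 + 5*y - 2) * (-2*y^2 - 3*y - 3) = 12*y^4 + 8*y^3 + 7*y^2 - 9*y + 6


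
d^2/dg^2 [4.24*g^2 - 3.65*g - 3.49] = 8.48000000000000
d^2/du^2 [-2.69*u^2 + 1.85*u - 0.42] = -5.38000000000000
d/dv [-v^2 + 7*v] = 7 - 2*v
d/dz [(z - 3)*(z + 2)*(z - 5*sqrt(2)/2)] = 3*z^2 - 5*sqrt(2)*z - 2*z - 6 + 5*sqrt(2)/2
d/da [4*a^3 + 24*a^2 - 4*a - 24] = 12*a^2 + 48*a - 4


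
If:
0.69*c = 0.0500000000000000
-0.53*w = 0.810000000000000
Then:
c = 0.07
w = -1.53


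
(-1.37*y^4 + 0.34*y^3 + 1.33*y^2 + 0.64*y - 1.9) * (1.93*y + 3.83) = -2.6441*y^5 - 4.5909*y^4 + 3.8691*y^3 + 6.3291*y^2 - 1.2158*y - 7.277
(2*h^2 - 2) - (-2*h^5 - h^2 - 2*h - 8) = 2*h^5 + 3*h^2 + 2*h + 6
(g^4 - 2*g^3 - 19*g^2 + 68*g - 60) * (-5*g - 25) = -5*g^5 - 15*g^4 + 145*g^3 + 135*g^2 - 1400*g + 1500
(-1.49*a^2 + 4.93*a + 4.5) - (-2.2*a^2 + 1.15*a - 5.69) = 0.71*a^2 + 3.78*a + 10.19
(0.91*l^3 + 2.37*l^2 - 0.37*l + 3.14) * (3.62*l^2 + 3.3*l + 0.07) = 3.2942*l^5 + 11.5824*l^4 + 6.5453*l^3 + 10.3117*l^2 + 10.3361*l + 0.2198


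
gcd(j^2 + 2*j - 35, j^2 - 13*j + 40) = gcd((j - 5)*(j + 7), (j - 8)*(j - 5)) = j - 5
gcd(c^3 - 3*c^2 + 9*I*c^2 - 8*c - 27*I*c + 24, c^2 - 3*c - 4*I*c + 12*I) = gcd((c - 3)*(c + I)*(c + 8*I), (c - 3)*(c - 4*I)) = c - 3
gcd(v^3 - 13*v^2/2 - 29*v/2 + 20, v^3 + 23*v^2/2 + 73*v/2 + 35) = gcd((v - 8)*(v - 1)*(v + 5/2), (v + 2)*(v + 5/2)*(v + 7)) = v + 5/2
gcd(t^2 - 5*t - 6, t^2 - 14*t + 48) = t - 6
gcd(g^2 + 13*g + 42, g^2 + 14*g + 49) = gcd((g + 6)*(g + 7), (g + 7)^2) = g + 7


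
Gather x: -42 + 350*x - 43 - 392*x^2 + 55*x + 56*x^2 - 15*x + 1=-336*x^2 + 390*x - 84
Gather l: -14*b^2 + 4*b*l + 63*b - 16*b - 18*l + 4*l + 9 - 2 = -14*b^2 + 47*b + l*(4*b - 14) + 7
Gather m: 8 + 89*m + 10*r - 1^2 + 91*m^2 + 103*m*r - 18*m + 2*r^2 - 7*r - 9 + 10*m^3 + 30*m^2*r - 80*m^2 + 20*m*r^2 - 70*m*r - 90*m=10*m^3 + m^2*(30*r + 11) + m*(20*r^2 + 33*r - 19) + 2*r^2 + 3*r - 2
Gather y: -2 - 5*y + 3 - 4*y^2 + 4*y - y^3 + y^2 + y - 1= -y^3 - 3*y^2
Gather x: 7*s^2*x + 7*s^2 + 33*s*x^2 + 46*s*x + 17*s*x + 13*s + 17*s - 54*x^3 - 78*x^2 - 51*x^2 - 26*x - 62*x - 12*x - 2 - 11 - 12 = 7*s^2 + 30*s - 54*x^3 + x^2*(33*s - 129) + x*(7*s^2 + 63*s - 100) - 25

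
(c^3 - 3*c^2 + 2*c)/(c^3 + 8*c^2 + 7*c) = (c^2 - 3*c + 2)/(c^2 + 8*c + 7)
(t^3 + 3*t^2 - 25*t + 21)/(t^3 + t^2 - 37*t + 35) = (t - 3)/(t - 5)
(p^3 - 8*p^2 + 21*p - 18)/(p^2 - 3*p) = p - 5 + 6/p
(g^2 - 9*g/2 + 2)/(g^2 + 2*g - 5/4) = 2*(g - 4)/(2*g + 5)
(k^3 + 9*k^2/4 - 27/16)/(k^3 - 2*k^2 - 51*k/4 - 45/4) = (k - 3/4)/(k - 5)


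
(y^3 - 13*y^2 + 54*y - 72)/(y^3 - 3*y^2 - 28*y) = (-y^3 + 13*y^2 - 54*y + 72)/(y*(-y^2 + 3*y + 28))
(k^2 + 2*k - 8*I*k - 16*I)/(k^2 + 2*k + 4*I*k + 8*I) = (k - 8*I)/(k + 4*I)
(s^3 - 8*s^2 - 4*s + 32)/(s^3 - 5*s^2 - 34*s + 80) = (s + 2)/(s + 5)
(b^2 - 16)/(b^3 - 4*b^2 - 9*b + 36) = (b + 4)/(b^2 - 9)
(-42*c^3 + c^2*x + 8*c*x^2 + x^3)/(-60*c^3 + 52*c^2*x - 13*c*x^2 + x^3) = (21*c^2 + 10*c*x + x^2)/(30*c^2 - 11*c*x + x^2)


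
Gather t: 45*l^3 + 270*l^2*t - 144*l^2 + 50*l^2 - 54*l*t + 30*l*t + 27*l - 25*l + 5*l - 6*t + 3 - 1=45*l^3 - 94*l^2 + 7*l + t*(270*l^2 - 24*l - 6) + 2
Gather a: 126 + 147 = 273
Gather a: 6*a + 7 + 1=6*a + 8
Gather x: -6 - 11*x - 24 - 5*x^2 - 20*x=-5*x^2 - 31*x - 30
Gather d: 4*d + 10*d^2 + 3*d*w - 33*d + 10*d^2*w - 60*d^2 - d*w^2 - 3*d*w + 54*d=d^2*(10*w - 50) + d*(25 - w^2)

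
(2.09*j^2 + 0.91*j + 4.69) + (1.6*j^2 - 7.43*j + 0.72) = 3.69*j^2 - 6.52*j + 5.41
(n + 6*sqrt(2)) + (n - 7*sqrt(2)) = 2*n - sqrt(2)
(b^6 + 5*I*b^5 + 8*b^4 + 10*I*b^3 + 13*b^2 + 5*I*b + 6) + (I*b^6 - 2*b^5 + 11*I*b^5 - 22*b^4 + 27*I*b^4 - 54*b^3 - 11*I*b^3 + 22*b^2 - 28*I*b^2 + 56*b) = b^6 + I*b^6 - 2*b^5 + 16*I*b^5 - 14*b^4 + 27*I*b^4 - 54*b^3 - I*b^3 + 35*b^2 - 28*I*b^2 + 56*b + 5*I*b + 6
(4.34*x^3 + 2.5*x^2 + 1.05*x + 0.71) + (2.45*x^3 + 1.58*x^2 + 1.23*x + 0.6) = 6.79*x^3 + 4.08*x^2 + 2.28*x + 1.31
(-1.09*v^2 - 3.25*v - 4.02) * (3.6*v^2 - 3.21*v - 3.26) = -3.924*v^4 - 8.2011*v^3 - 0.4861*v^2 + 23.4992*v + 13.1052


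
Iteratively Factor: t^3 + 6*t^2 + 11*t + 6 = (t + 1)*(t^2 + 5*t + 6) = (t + 1)*(t + 3)*(t + 2)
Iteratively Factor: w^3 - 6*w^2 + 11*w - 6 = (w - 1)*(w^2 - 5*w + 6) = (w - 2)*(w - 1)*(w - 3)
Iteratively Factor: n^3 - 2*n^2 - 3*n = (n)*(n^2 - 2*n - 3) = n*(n + 1)*(n - 3)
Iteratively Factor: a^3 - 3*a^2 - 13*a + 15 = (a - 1)*(a^2 - 2*a - 15) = (a - 1)*(a + 3)*(a - 5)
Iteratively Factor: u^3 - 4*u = (u)*(u^2 - 4) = u*(u - 2)*(u + 2)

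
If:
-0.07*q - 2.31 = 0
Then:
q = -33.00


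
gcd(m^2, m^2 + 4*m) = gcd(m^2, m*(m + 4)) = m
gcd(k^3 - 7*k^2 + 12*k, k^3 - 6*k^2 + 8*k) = k^2 - 4*k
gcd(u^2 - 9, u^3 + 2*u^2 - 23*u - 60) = u + 3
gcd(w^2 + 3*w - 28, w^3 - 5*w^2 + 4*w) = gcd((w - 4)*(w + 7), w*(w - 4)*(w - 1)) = w - 4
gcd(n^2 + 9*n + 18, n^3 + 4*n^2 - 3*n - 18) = n + 3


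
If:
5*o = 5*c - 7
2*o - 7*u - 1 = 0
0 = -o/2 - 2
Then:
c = -13/5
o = -4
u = -9/7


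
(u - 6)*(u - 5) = u^2 - 11*u + 30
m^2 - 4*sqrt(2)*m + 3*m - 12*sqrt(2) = (m + 3)*(m - 4*sqrt(2))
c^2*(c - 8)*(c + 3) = c^4 - 5*c^3 - 24*c^2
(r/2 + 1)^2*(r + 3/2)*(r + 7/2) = r^4/4 + 9*r^3/4 + 117*r^2/16 + 41*r/4 + 21/4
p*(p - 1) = p^2 - p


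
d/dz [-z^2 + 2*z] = 2 - 2*z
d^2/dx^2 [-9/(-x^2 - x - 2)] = 18*(-x^2 - x + (2*x + 1)^2 - 2)/(x^2 + x + 2)^3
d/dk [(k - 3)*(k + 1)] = 2*k - 2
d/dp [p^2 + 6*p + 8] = 2*p + 6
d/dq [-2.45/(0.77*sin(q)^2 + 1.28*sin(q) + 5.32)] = (3.773*sin(q) + 3.136)*cos(q)/(0.77*sin(q)^2 + 1.28*sin(q) + 5.32)^2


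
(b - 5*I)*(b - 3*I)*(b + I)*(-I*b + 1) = -I*b^4 - 6*b^3 - 22*b - 15*I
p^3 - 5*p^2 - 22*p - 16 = (p - 8)*(p + 1)*(p + 2)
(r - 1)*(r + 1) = r^2 - 1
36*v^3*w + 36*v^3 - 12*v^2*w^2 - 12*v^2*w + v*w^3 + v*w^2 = (-6*v + w)^2*(v*w + v)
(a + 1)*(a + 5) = a^2 + 6*a + 5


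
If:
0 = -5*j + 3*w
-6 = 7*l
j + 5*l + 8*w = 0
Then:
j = 90/301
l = -6/7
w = 150/301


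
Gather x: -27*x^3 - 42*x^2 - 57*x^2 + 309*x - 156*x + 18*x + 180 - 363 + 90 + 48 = -27*x^3 - 99*x^2 + 171*x - 45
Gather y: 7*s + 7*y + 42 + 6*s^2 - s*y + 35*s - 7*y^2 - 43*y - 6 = 6*s^2 + 42*s - 7*y^2 + y*(-s - 36) + 36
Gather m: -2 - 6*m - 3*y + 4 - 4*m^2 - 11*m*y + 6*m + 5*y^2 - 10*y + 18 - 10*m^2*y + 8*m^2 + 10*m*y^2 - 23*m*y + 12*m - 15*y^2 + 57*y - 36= m^2*(4 - 10*y) + m*(10*y^2 - 34*y + 12) - 10*y^2 + 44*y - 16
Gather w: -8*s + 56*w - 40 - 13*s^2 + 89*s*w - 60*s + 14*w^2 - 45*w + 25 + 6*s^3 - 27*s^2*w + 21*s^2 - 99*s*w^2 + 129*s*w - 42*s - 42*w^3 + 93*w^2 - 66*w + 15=6*s^3 + 8*s^2 - 110*s - 42*w^3 + w^2*(107 - 99*s) + w*(-27*s^2 + 218*s - 55)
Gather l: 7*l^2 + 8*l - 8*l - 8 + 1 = 7*l^2 - 7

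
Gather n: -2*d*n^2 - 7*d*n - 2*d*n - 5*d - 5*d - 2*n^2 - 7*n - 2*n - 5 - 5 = -10*d + n^2*(-2*d - 2) + n*(-9*d - 9) - 10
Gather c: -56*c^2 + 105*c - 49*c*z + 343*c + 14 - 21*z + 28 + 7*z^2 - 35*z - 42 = -56*c^2 + c*(448 - 49*z) + 7*z^2 - 56*z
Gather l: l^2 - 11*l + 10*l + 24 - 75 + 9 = l^2 - l - 42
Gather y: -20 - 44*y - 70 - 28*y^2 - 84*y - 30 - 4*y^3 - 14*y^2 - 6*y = -4*y^3 - 42*y^2 - 134*y - 120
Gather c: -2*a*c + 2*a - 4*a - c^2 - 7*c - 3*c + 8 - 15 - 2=-2*a - c^2 + c*(-2*a - 10) - 9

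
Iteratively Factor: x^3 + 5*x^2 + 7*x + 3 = (x + 1)*(x^2 + 4*x + 3) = (x + 1)^2*(x + 3)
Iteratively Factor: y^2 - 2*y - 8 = (y - 4)*(y + 2)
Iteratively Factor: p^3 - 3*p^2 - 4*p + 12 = (p - 3)*(p^2 - 4) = (p - 3)*(p + 2)*(p - 2)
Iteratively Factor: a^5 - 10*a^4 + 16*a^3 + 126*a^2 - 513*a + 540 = (a - 3)*(a^4 - 7*a^3 - 5*a^2 + 111*a - 180) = (a - 3)^2*(a^3 - 4*a^2 - 17*a + 60) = (a - 5)*(a - 3)^2*(a^2 + a - 12) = (a - 5)*(a - 3)^2*(a + 4)*(a - 3)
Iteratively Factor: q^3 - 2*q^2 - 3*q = (q)*(q^2 - 2*q - 3) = q*(q - 3)*(q + 1)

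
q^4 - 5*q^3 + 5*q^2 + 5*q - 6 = (q - 3)*(q - 2)*(q - 1)*(q + 1)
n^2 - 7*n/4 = n*(n - 7/4)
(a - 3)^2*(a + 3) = a^3 - 3*a^2 - 9*a + 27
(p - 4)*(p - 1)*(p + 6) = p^3 + p^2 - 26*p + 24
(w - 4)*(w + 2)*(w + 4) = w^3 + 2*w^2 - 16*w - 32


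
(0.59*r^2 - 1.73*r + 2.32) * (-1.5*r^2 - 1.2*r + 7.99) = -0.885*r^4 + 1.887*r^3 + 3.3101*r^2 - 16.6067*r + 18.5368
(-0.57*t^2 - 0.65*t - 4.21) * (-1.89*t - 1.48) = 1.0773*t^3 + 2.0721*t^2 + 8.9189*t + 6.2308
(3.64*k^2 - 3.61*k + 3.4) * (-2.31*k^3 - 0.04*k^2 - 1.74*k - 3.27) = -8.4084*k^5 + 8.1935*k^4 - 14.0432*k^3 - 5.7574*k^2 + 5.8887*k - 11.118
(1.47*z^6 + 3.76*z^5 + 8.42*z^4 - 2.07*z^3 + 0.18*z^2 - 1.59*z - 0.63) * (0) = 0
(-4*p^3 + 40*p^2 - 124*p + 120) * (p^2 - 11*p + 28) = -4*p^5 + 84*p^4 - 676*p^3 + 2604*p^2 - 4792*p + 3360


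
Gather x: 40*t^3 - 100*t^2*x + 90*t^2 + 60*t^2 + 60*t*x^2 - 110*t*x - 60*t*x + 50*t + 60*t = 40*t^3 + 150*t^2 + 60*t*x^2 + 110*t + x*(-100*t^2 - 170*t)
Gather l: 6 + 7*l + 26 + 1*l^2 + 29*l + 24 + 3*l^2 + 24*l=4*l^2 + 60*l + 56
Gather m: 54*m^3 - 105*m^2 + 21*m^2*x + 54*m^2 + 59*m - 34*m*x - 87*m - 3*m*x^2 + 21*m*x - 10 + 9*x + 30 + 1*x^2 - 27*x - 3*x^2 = 54*m^3 + m^2*(21*x - 51) + m*(-3*x^2 - 13*x - 28) - 2*x^2 - 18*x + 20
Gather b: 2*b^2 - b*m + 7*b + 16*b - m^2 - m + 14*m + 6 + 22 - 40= 2*b^2 + b*(23 - m) - m^2 + 13*m - 12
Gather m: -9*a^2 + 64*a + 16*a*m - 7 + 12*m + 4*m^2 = -9*a^2 + 64*a + 4*m^2 + m*(16*a + 12) - 7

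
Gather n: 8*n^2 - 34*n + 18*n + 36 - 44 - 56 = 8*n^2 - 16*n - 64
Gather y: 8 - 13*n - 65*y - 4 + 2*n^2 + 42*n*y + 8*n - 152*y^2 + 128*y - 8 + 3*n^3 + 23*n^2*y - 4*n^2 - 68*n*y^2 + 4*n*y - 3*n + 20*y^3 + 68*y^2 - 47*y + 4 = 3*n^3 - 2*n^2 - 8*n + 20*y^3 + y^2*(-68*n - 84) + y*(23*n^2 + 46*n + 16)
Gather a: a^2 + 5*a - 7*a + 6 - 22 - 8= a^2 - 2*a - 24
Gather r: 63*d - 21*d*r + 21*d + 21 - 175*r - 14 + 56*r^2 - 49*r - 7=84*d + 56*r^2 + r*(-21*d - 224)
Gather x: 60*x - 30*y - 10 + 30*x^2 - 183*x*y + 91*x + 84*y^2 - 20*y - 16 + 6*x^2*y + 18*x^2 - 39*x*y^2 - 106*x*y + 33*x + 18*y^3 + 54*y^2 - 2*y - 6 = x^2*(6*y + 48) + x*(-39*y^2 - 289*y + 184) + 18*y^3 + 138*y^2 - 52*y - 32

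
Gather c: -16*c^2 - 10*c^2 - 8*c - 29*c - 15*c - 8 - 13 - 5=-26*c^2 - 52*c - 26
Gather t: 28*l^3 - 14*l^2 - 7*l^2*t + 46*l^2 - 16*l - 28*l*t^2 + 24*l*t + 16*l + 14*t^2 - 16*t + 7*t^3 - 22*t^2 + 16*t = 28*l^3 + 32*l^2 + 7*t^3 + t^2*(-28*l - 8) + t*(-7*l^2 + 24*l)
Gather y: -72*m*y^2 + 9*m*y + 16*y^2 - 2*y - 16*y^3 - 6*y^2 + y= -16*y^3 + y^2*(10 - 72*m) + y*(9*m - 1)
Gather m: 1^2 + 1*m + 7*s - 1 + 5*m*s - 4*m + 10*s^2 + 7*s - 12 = m*(5*s - 3) + 10*s^2 + 14*s - 12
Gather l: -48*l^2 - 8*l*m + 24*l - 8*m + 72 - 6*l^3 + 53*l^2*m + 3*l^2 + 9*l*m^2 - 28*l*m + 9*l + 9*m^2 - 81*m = -6*l^3 + l^2*(53*m - 45) + l*(9*m^2 - 36*m + 33) + 9*m^2 - 89*m + 72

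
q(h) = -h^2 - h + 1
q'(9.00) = -19.00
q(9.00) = -89.00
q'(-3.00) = 5.00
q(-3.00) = -5.00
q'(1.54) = -4.08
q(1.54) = -2.91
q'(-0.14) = -0.72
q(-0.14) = 1.12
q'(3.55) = -8.10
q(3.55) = -15.15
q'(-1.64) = 2.28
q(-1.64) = -0.05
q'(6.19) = -13.38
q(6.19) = -43.51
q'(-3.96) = 6.92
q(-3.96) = -10.72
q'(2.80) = -6.60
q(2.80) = -9.64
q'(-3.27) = 5.54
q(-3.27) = -6.42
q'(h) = -2*h - 1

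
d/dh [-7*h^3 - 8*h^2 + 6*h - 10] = -21*h^2 - 16*h + 6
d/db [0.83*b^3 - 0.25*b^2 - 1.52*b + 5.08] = 2.49*b^2 - 0.5*b - 1.52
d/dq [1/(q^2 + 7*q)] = (-2*q - 7)/(q^2*(q + 7)^2)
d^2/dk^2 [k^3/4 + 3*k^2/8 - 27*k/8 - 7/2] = 3*k/2 + 3/4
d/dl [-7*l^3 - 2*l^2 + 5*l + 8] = -21*l^2 - 4*l + 5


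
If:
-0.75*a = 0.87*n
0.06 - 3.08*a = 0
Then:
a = 0.02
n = -0.02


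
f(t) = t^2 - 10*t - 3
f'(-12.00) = -34.00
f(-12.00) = 261.00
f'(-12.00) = -34.00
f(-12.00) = 261.00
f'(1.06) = -7.88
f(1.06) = -12.48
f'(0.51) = -8.98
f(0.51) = -7.84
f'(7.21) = 4.42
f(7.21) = -23.12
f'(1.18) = -7.64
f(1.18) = -13.41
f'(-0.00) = -10.00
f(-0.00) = -3.00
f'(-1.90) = -13.80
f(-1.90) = 19.61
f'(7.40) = 4.80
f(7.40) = -22.24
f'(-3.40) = -16.80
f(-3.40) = 42.56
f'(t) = 2*t - 10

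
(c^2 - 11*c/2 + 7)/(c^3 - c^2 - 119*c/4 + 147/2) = 2*(c - 2)/(2*c^2 + 5*c - 42)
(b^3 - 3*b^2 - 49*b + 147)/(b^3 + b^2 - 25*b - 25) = (b^3 - 3*b^2 - 49*b + 147)/(b^3 + b^2 - 25*b - 25)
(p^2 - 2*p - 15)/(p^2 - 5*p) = (p + 3)/p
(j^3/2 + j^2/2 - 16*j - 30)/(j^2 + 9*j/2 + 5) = (j^2 - j - 30)/(2*j + 5)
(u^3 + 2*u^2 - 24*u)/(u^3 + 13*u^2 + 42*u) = (u - 4)/(u + 7)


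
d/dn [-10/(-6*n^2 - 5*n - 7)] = 10*(-12*n - 5)/(6*n^2 + 5*n + 7)^2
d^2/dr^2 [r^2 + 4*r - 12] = 2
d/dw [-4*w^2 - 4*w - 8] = -8*w - 4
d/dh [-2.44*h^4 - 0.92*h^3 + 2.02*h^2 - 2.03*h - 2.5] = -9.76*h^3 - 2.76*h^2 + 4.04*h - 2.03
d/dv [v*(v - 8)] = 2*v - 8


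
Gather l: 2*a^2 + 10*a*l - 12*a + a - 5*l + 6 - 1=2*a^2 - 11*a + l*(10*a - 5) + 5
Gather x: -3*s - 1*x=-3*s - x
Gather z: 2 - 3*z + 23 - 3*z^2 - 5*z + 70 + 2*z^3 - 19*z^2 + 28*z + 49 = 2*z^3 - 22*z^2 + 20*z + 144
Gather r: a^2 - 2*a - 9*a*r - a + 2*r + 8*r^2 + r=a^2 - 3*a + 8*r^2 + r*(3 - 9*a)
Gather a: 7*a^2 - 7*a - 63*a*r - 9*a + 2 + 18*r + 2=7*a^2 + a*(-63*r - 16) + 18*r + 4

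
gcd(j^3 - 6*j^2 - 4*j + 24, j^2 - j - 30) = j - 6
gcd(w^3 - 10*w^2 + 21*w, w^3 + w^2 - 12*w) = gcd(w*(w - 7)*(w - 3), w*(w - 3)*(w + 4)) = w^2 - 3*w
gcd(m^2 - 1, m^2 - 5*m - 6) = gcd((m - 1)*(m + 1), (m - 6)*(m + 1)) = m + 1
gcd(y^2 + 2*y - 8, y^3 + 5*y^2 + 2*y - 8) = y + 4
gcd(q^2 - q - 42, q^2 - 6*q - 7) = q - 7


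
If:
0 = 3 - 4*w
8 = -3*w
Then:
No Solution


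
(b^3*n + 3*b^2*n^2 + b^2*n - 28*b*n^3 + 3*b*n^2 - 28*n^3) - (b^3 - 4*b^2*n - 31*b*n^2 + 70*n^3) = b^3*n - b^3 + 3*b^2*n^2 + 5*b^2*n - 28*b*n^3 + 34*b*n^2 - 98*n^3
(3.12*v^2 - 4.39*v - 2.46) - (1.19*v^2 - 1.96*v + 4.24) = 1.93*v^2 - 2.43*v - 6.7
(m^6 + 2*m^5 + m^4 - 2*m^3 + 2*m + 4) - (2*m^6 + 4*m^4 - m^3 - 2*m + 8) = -m^6 + 2*m^5 - 3*m^4 - m^3 + 4*m - 4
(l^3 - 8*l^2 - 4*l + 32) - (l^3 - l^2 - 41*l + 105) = -7*l^2 + 37*l - 73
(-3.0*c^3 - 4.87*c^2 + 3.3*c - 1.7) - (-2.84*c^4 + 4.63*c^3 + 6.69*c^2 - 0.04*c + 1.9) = 2.84*c^4 - 7.63*c^3 - 11.56*c^2 + 3.34*c - 3.6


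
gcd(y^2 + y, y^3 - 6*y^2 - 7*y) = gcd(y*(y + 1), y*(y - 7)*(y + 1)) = y^2 + y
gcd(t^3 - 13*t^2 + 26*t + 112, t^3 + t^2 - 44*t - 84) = t^2 - 5*t - 14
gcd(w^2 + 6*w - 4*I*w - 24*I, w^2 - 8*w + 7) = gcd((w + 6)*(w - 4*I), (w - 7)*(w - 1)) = 1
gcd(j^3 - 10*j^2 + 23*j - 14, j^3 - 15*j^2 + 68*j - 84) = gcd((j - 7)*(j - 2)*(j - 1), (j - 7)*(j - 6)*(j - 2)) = j^2 - 9*j + 14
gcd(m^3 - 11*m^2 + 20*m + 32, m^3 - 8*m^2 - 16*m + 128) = m^2 - 12*m + 32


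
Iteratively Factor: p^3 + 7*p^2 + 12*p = (p)*(p^2 + 7*p + 12) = p*(p + 3)*(p + 4)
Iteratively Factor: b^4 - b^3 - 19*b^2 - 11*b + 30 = (b - 1)*(b^3 - 19*b - 30) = (b - 5)*(b - 1)*(b^2 + 5*b + 6) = (b - 5)*(b - 1)*(b + 2)*(b + 3)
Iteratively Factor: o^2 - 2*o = (o - 2)*(o)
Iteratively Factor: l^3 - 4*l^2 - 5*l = (l - 5)*(l^2 + l) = l*(l - 5)*(l + 1)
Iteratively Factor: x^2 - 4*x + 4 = (x - 2)*(x - 2)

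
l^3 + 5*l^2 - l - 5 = (l - 1)*(l + 1)*(l + 5)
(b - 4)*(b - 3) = b^2 - 7*b + 12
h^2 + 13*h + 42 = (h + 6)*(h + 7)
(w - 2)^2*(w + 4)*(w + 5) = w^4 + 5*w^3 - 12*w^2 - 44*w + 80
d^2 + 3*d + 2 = (d + 1)*(d + 2)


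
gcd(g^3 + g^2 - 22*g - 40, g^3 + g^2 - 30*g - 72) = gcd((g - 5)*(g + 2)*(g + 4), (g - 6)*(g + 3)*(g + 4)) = g + 4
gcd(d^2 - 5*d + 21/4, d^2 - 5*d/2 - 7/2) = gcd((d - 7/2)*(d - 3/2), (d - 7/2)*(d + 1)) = d - 7/2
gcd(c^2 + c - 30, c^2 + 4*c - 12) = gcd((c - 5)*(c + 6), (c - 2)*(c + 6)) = c + 6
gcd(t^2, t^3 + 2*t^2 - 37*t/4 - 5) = 1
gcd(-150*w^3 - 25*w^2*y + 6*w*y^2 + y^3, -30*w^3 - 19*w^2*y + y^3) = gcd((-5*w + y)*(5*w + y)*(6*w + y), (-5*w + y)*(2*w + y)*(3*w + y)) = -5*w + y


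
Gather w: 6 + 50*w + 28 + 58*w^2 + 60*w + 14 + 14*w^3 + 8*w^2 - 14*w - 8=14*w^3 + 66*w^2 + 96*w + 40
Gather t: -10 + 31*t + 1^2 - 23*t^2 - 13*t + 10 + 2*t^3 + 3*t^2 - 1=2*t^3 - 20*t^2 + 18*t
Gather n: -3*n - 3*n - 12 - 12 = -6*n - 24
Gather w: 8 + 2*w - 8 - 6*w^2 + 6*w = -6*w^2 + 8*w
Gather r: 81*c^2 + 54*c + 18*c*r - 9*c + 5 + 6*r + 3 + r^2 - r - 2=81*c^2 + 45*c + r^2 + r*(18*c + 5) + 6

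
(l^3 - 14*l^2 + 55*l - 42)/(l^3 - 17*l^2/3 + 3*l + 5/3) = 3*(l^2 - 13*l + 42)/(3*l^2 - 14*l - 5)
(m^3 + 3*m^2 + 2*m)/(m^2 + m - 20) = m*(m^2 + 3*m + 2)/(m^2 + m - 20)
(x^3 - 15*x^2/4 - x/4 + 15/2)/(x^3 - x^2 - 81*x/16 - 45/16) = 4*(x - 2)/(4*x + 3)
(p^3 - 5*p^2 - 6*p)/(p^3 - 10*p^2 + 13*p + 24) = p*(p - 6)/(p^2 - 11*p + 24)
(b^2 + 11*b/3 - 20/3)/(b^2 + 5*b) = (b - 4/3)/b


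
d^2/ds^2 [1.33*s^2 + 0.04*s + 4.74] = 2.66000000000000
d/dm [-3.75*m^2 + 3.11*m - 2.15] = 3.11 - 7.5*m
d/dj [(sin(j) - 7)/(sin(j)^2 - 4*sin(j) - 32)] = (14*sin(j) + cos(j)^2 - 61)*cos(j)/((sin(j) - 8)^2*(sin(j) + 4)^2)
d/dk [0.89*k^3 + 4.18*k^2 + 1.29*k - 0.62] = 2.67*k^2 + 8.36*k + 1.29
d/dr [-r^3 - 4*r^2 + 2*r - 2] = -3*r^2 - 8*r + 2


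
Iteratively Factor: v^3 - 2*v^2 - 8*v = (v)*(v^2 - 2*v - 8) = v*(v + 2)*(v - 4)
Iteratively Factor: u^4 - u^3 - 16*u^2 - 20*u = (u + 2)*(u^3 - 3*u^2 - 10*u) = u*(u + 2)*(u^2 - 3*u - 10) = u*(u - 5)*(u + 2)*(u + 2)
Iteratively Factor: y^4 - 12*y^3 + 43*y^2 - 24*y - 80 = (y - 5)*(y^3 - 7*y^2 + 8*y + 16) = (y - 5)*(y - 4)*(y^2 - 3*y - 4) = (y - 5)*(y - 4)^2*(y + 1)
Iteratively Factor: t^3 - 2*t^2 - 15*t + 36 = (t + 4)*(t^2 - 6*t + 9) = (t - 3)*(t + 4)*(t - 3)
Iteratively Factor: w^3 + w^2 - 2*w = (w + 2)*(w^2 - w) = w*(w + 2)*(w - 1)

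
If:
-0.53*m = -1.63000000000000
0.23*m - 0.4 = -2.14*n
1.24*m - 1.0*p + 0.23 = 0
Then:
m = 3.08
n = -0.14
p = 4.04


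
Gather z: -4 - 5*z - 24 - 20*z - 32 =-25*z - 60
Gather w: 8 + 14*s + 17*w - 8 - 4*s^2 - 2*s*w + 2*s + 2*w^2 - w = -4*s^2 + 16*s + 2*w^2 + w*(16 - 2*s)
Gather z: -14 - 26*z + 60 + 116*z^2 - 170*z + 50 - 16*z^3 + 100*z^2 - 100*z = -16*z^3 + 216*z^2 - 296*z + 96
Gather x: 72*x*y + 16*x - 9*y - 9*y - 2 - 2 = x*(72*y + 16) - 18*y - 4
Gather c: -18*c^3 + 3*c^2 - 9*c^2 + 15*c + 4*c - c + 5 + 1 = -18*c^3 - 6*c^2 + 18*c + 6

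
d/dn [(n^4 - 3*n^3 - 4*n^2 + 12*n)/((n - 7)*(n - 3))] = (2*n^3 - 21*n^2 + 28)/(n^2 - 14*n + 49)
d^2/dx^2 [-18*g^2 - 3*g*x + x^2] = 2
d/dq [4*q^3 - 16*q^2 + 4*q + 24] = 12*q^2 - 32*q + 4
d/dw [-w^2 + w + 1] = 1 - 2*w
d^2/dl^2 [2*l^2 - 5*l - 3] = 4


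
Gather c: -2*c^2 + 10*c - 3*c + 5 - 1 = -2*c^2 + 7*c + 4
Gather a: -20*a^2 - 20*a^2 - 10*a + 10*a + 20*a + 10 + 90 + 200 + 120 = -40*a^2 + 20*a + 420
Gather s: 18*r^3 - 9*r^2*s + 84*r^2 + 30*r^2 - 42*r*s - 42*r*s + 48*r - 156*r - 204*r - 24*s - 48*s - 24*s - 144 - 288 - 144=18*r^3 + 114*r^2 - 312*r + s*(-9*r^2 - 84*r - 96) - 576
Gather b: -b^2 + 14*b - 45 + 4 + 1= -b^2 + 14*b - 40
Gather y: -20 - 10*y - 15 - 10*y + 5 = -20*y - 30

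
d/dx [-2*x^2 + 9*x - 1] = 9 - 4*x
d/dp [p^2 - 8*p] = 2*p - 8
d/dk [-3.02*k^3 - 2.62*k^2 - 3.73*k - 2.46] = -9.06*k^2 - 5.24*k - 3.73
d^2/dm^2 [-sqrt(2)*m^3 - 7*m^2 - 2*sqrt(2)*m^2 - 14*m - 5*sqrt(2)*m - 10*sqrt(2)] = -6*sqrt(2)*m - 14 - 4*sqrt(2)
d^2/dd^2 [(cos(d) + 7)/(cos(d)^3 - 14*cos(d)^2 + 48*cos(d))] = (-6832*(1 - cos(d)^2)^2/cos(d)^3 - 4*cos(d)^4 - 21*cos(d)^3 + 1080*cos(d)^2 - 28224*tan(d)^2 - 15384 - 19544/cos(d) + 39088/cos(d)^3)/((cos(d) - 8)^3*(cos(d) - 6)^3)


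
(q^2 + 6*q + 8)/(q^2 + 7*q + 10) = (q + 4)/(q + 5)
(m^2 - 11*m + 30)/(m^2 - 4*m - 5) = (m - 6)/(m + 1)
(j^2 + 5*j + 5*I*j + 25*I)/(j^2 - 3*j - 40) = (j + 5*I)/(j - 8)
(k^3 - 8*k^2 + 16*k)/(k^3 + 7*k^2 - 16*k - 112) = k*(k - 4)/(k^2 + 11*k + 28)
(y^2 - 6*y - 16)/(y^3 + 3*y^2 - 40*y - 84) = (y - 8)/(y^2 + y - 42)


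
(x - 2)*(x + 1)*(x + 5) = x^3 + 4*x^2 - 7*x - 10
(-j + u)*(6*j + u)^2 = -36*j^3 + 24*j^2*u + 11*j*u^2 + u^3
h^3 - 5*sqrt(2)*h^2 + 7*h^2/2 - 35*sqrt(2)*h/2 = h*(h + 7/2)*(h - 5*sqrt(2))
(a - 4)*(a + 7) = a^2 + 3*a - 28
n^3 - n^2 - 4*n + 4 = (n - 2)*(n - 1)*(n + 2)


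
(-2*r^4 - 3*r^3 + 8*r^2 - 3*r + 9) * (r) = -2*r^5 - 3*r^4 + 8*r^3 - 3*r^2 + 9*r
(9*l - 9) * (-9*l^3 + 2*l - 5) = -81*l^4 + 81*l^3 + 18*l^2 - 63*l + 45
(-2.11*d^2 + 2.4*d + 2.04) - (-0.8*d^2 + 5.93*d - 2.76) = -1.31*d^2 - 3.53*d + 4.8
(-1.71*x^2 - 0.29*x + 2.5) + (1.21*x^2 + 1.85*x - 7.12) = -0.5*x^2 + 1.56*x - 4.62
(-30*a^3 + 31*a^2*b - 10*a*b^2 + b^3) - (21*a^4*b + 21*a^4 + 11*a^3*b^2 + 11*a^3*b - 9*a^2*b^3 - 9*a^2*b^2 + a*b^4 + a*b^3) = -21*a^4*b - 21*a^4 - 11*a^3*b^2 - 11*a^3*b - 30*a^3 + 9*a^2*b^3 + 9*a^2*b^2 + 31*a^2*b - a*b^4 - a*b^3 - 10*a*b^2 + b^3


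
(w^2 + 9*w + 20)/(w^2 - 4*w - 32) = (w + 5)/(w - 8)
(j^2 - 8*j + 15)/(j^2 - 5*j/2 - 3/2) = 2*(j - 5)/(2*j + 1)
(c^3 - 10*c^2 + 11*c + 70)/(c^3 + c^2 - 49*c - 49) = (c^2 - 3*c - 10)/(c^2 + 8*c + 7)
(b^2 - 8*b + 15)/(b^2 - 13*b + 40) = (b - 3)/(b - 8)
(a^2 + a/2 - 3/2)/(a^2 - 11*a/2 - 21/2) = (a - 1)/(a - 7)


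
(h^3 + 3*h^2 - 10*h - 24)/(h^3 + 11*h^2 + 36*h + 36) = (h^2 + h - 12)/(h^2 + 9*h + 18)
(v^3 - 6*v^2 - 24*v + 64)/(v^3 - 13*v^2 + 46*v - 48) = (v + 4)/(v - 3)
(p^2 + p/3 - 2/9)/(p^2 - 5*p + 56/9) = (9*p^2 + 3*p - 2)/(9*p^2 - 45*p + 56)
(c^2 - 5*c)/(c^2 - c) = (c - 5)/(c - 1)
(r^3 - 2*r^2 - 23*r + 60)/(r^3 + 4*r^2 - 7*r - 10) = (r^2 - 7*r + 12)/(r^2 - r - 2)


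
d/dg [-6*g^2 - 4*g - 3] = -12*g - 4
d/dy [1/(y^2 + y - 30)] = (-2*y - 1)/(y^2 + y - 30)^2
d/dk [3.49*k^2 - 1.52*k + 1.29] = 6.98*k - 1.52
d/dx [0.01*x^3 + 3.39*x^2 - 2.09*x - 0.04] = 0.03*x^2 + 6.78*x - 2.09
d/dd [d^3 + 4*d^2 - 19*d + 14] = 3*d^2 + 8*d - 19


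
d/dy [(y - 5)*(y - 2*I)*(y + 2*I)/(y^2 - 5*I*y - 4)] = (y^4 - 10*I*y^3 + y^2*(-16 + 25*I) + 80*y - 16 - 100*I)/(y^4 - 10*I*y^3 - 33*y^2 + 40*I*y + 16)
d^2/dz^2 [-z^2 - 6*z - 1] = -2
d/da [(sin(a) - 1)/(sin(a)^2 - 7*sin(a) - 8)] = (2*sin(a) + cos(a)^2 - 16)*cos(a)/((sin(a) - 8)^2*(sin(a) + 1)^2)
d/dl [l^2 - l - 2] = 2*l - 1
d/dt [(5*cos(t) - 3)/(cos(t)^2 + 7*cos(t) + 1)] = (5*cos(t)^2 - 6*cos(t) - 26)*sin(t)/(cos(t)^2 + 7*cos(t) + 1)^2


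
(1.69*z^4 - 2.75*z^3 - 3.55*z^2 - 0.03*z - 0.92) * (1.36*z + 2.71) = 2.2984*z^5 + 0.839899999999999*z^4 - 12.2805*z^3 - 9.6613*z^2 - 1.3325*z - 2.4932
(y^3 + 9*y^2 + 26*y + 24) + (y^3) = 2*y^3 + 9*y^2 + 26*y + 24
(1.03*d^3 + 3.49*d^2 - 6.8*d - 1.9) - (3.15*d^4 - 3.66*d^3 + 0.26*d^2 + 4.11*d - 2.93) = -3.15*d^4 + 4.69*d^3 + 3.23*d^2 - 10.91*d + 1.03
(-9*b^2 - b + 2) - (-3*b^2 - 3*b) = -6*b^2 + 2*b + 2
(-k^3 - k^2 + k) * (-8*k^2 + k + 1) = 8*k^5 + 7*k^4 - 10*k^3 + k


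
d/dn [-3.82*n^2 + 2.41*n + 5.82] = 2.41 - 7.64*n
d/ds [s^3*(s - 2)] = s^2*(4*s - 6)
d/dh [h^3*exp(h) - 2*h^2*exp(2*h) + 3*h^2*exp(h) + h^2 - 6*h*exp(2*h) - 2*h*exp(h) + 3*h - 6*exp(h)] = h^3*exp(h) - 4*h^2*exp(2*h) + 6*h^2*exp(h) - 16*h*exp(2*h) + 4*h*exp(h) + 2*h - 6*exp(2*h) - 8*exp(h) + 3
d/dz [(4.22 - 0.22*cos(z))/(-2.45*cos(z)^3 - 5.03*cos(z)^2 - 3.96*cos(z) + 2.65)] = (1.078*cos(z)^3 - 29.9104*cos(z)^2 - 42.4532*cos(z) - 16.1282)*sin(z)/(6.0025*cos(z)^6 + 24.647*cos(z)^5 + 44.7049*cos(z)^4 + 26.8526*cos(z)^3 - 10.9774*cos(z)^2 - 20.988*cos(z) + 7.0225)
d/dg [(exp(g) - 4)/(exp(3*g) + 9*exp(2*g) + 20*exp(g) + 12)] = (-(exp(g) - 4)*(3*exp(2*g) + 18*exp(g) + 20) + exp(3*g) + 9*exp(2*g) + 20*exp(g) + 12)*exp(g)/(exp(3*g) + 9*exp(2*g) + 20*exp(g) + 12)^2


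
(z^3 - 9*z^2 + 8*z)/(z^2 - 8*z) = z - 1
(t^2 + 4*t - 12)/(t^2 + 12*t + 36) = (t - 2)/(t + 6)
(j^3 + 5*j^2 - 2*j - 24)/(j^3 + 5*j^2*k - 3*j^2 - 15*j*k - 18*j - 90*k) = (j^2 + 2*j - 8)/(j^2 + 5*j*k - 6*j - 30*k)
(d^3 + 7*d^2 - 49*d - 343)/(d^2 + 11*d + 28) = (d^2 - 49)/(d + 4)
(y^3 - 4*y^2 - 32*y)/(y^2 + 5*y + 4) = y*(y - 8)/(y + 1)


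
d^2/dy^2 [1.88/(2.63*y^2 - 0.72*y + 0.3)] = (-26.007544*y^2 + 7.119936*y + 1.88*(5.26*y - 0.72)*(10.52*y - 1.44) - 2.96664)/(2.63*y^2 - 0.72*y + 0.3)^3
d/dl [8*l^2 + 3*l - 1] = 16*l + 3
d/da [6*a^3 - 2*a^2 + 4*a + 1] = 18*a^2 - 4*a + 4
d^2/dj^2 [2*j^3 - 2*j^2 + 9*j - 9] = 12*j - 4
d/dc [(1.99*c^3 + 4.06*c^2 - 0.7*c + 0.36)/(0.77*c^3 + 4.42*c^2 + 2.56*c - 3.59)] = (5.6696*c^4 + 11.2668*c^3 - 8.7763*c^2 - 32.3332*c + 1.5914)/(0.5929*c^6 + 6.8068*c^5 + 23.4788*c^4 + 17.1018*c^3 - 25.182*c^2 - 18.3808*c + 12.8881)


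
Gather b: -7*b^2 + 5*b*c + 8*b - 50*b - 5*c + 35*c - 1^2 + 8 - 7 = -7*b^2 + b*(5*c - 42) + 30*c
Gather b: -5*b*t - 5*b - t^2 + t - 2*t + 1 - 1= b*(-5*t - 5) - t^2 - t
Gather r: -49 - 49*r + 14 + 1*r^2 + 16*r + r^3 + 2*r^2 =r^3 + 3*r^2 - 33*r - 35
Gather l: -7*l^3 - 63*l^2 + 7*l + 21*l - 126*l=-7*l^3 - 63*l^2 - 98*l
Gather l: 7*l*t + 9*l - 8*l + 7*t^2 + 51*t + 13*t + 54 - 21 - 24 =l*(7*t + 1) + 7*t^2 + 64*t + 9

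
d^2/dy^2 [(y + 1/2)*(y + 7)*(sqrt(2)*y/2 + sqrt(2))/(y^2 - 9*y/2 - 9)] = sqrt(2)*(724*y^3 + 3192*y^2 + 5184*y + 1800)/(8*y^6 - 108*y^5 + 270*y^4 + 1215*y^3 - 2430*y^2 - 8748*y - 5832)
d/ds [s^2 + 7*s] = 2*s + 7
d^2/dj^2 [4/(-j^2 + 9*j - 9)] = 8*(j^2 - 9*j - (2*j - 9)^2 + 9)/(j^2 - 9*j + 9)^3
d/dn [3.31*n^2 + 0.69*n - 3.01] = 6.62*n + 0.69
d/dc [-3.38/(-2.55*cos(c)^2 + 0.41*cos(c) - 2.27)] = (17.238*cos(c) - 1.3858)*sin(c)/(2.55*cos(c)^2 - 0.41*cos(c) + 2.27)^2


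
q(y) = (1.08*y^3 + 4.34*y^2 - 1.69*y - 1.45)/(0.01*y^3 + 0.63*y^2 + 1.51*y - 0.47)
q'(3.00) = 1.92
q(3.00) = 6.17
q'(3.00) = 1.92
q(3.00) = 6.17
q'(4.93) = 1.65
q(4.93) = 9.59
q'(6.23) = 1.55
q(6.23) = 11.66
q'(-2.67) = 555.58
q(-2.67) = -66.94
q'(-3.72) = 10.87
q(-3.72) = 4.39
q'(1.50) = 2.63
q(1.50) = 2.90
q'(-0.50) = 4.62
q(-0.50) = -0.32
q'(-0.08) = 9.30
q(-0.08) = 2.19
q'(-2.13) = 19.76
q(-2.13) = -12.33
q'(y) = (-0.03*y^2 - 1.26*y - 1.51)*(1.08*y^3 + 4.34*y^2 - 1.69*y - 1.45)/(0.01*y^3 + 0.63*y^2 + 1.51*y - 0.47)^2 + (3.24*y^2 + 8.68*y - 1.69)/(0.01*y^3 + 0.63*y^2 + 1.51*y - 0.47) = (6.93889390390723e-18*y^5 + 0.637*y^4 + 3.2954*y^3 + 6.1388*y^2 - 2.2526*y + 2.9838)/(0.0001*y^6 + 0.0126*y^5 + 0.4271*y^4 + 1.8932*y^3 + 1.6879*y^2 - 1.4194*y + 0.2209)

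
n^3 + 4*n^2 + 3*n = n*(n + 1)*(n + 3)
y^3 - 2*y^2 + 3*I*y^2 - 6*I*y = y*(y - 2)*(y + 3*I)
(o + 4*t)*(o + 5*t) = o^2 + 9*o*t + 20*t^2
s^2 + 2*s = s*(s + 2)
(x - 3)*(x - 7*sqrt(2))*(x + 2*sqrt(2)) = x^3 - 5*sqrt(2)*x^2 - 3*x^2 - 28*x + 15*sqrt(2)*x + 84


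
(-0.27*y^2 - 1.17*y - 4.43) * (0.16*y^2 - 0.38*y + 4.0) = -0.0432*y^4 - 0.0846*y^3 - 1.3442*y^2 - 2.9966*y - 17.72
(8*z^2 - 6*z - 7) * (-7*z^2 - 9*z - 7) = -56*z^4 - 30*z^3 + 47*z^2 + 105*z + 49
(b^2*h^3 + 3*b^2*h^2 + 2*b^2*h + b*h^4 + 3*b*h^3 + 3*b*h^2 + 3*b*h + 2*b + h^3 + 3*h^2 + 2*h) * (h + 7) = b^2*h^4 + 10*b^2*h^3 + 23*b^2*h^2 + 14*b^2*h + b*h^5 + 10*b*h^4 + 24*b*h^3 + 24*b*h^2 + 23*b*h + 14*b + h^4 + 10*h^3 + 23*h^2 + 14*h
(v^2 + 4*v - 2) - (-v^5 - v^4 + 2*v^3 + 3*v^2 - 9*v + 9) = v^5 + v^4 - 2*v^3 - 2*v^2 + 13*v - 11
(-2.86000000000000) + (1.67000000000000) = -1.19000000000000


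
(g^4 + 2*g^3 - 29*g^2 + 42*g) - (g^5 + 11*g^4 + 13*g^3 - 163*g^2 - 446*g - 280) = -g^5 - 10*g^4 - 11*g^3 + 134*g^2 + 488*g + 280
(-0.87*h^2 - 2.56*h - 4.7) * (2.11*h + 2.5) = -1.8357*h^3 - 7.5766*h^2 - 16.317*h - 11.75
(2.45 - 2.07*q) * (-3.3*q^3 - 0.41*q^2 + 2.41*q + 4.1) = 6.831*q^4 - 7.2363*q^3 - 5.9932*q^2 - 2.5825*q + 10.045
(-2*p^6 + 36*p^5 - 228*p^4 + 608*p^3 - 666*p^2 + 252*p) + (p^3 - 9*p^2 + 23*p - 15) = -2*p^6 + 36*p^5 - 228*p^4 + 609*p^3 - 675*p^2 + 275*p - 15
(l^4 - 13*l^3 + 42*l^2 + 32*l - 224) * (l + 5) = l^5 - 8*l^4 - 23*l^3 + 242*l^2 - 64*l - 1120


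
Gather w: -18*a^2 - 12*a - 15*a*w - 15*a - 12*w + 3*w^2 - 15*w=-18*a^2 - 27*a + 3*w^2 + w*(-15*a - 27)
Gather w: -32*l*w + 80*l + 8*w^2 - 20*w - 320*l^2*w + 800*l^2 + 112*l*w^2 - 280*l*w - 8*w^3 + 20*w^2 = 800*l^2 + 80*l - 8*w^3 + w^2*(112*l + 28) + w*(-320*l^2 - 312*l - 20)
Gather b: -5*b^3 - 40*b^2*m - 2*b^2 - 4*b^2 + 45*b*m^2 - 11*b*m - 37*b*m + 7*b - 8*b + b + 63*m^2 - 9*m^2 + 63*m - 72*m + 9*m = -5*b^3 + b^2*(-40*m - 6) + b*(45*m^2 - 48*m) + 54*m^2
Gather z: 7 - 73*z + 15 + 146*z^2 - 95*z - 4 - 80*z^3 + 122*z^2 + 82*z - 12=-80*z^3 + 268*z^2 - 86*z + 6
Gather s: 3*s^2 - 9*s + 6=3*s^2 - 9*s + 6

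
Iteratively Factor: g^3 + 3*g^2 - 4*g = (g)*(g^2 + 3*g - 4) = g*(g - 1)*(g + 4)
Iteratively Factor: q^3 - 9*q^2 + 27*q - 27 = (q - 3)*(q^2 - 6*q + 9) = (q - 3)^2*(q - 3)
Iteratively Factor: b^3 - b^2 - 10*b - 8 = (b - 4)*(b^2 + 3*b + 2) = (b - 4)*(b + 1)*(b + 2)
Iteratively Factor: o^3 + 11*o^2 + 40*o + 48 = (o + 4)*(o^2 + 7*o + 12) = (o + 4)^2*(o + 3)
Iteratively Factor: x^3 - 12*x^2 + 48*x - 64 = (x - 4)*(x^2 - 8*x + 16) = (x - 4)^2*(x - 4)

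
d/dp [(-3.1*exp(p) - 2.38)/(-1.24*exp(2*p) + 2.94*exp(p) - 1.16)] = (-3.844*exp(2*p) - 5.9024*exp(p) + 10.5932)*exp(p)/(1.5376*exp(4*p) - 7.2912*exp(3*p) + 11.5204*exp(2*p) - 6.8208*exp(p) + 1.3456)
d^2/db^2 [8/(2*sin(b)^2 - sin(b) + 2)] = 8*(-16*sin(b)^4 + 6*sin(b)^3 + 39*sin(b)^2 - 14*sin(b) - 6)/(-sin(b) - cos(2*b) + 3)^3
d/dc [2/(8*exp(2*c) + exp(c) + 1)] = (-32*exp(c) - 2)*exp(c)/(8*exp(2*c) + exp(c) + 1)^2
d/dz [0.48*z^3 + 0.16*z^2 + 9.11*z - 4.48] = 1.44*z^2 + 0.32*z + 9.11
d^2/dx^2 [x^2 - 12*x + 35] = 2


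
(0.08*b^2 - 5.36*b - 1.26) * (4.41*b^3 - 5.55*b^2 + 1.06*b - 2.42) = 0.3528*b^5 - 24.0816*b^4 + 24.2762*b^3 + 1.1178*b^2 + 11.6356*b + 3.0492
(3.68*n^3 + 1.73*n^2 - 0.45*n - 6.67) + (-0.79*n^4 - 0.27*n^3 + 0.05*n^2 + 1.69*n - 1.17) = -0.79*n^4 + 3.41*n^3 + 1.78*n^2 + 1.24*n - 7.84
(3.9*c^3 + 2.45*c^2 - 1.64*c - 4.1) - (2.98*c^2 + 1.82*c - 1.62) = 3.9*c^3 - 0.53*c^2 - 3.46*c - 2.48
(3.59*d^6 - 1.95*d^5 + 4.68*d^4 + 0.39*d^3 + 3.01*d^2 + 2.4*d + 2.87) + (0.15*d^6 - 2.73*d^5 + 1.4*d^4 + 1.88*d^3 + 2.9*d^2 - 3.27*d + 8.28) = 3.74*d^6 - 4.68*d^5 + 6.08*d^4 + 2.27*d^3 + 5.91*d^2 - 0.87*d + 11.15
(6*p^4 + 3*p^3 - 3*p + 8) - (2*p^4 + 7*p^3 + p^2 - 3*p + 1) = 4*p^4 - 4*p^3 - p^2 + 7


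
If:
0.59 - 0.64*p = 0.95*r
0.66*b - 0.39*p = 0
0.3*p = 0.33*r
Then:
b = 0.23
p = 0.39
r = 0.36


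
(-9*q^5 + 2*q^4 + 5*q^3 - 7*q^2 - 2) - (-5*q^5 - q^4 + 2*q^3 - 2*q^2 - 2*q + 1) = -4*q^5 + 3*q^4 + 3*q^3 - 5*q^2 + 2*q - 3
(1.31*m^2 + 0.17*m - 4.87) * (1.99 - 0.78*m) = -1.0218*m^3 + 2.4743*m^2 + 4.1369*m - 9.6913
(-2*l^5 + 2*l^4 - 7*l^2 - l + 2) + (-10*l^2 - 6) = -2*l^5 + 2*l^4 - 17*l^2 - l - 4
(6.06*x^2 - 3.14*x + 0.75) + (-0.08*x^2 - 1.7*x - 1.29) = 5.98*x^2 - 4.84*x - 0.54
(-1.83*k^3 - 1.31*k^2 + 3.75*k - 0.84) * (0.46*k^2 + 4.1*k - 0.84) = -0.8418*k^5 - 8.1056*k^4 - 2.1088*k^3 + 16.089*k^2 - 6.594*k + 0.7056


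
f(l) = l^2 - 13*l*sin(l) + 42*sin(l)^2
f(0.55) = 8.04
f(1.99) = 15.37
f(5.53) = 99.40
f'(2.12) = -29.86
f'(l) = -13*l*cos(l) + 2*l + 84*sin(l)*cos(l) - 13*sin(l)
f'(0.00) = 0.00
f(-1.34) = 24.64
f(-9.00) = 39.92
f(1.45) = 24.78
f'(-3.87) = -95.66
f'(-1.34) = -4.75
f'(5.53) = -74.41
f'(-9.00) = -87.70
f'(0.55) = 25.64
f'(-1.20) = -13.00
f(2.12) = 11.54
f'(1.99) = -28.59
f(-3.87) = 67.08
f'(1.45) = -2.23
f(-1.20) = 23.39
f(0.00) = 0.00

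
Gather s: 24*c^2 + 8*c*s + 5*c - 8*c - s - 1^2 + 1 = 24*c^2 - 3*c + s*(8*c - 1)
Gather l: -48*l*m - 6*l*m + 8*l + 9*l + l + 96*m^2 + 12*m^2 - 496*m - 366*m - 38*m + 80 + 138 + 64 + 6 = l*(18 - 54*m) + 108*m^2 - 900*m + 288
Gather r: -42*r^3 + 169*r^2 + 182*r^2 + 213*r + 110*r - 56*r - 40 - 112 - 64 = -42*r^3 + 351*r^2 + 267*r - 216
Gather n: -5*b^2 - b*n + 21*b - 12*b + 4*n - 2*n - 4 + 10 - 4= -5*b^2 + 9*b + n*(2 - b) + 2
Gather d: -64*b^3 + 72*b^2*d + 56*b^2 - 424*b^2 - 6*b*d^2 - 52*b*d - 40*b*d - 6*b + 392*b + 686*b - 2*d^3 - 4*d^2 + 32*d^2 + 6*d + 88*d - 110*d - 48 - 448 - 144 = -64*b^3 - 368*b^2 + 1072*b - 2*d^3 + d^2*(28 - 6*b) + d*(72*b^2 - 92*b - 16) - 640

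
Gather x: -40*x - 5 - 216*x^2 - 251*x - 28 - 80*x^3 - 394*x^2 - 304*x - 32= -80*x^3 - 610*x^2 - 595*x - 65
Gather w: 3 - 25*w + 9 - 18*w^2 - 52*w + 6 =-18*w^2 - 77*w + 18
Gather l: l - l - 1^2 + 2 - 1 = 0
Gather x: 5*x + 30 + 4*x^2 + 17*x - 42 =4*x^2 + 22*x - 12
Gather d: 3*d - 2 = 3*d - 2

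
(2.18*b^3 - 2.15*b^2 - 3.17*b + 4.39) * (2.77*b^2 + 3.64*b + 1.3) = 6.0386*b^5 + 1.9797*b^4 - 13.7729*b^3 - 2.1735*b^2 + 11.8586*b + 5.707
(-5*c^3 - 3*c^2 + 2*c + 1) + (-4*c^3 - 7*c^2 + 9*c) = -9*c^3 - 10*c^2 + 11*c + 1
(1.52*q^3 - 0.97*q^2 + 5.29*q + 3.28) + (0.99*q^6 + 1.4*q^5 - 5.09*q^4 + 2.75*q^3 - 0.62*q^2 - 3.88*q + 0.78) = 0.99*q^6 + 1.4*q^5 - 5.09*q^4 + 4.27*q^3 - 1.59*q^2 + 1.41*q + 4.06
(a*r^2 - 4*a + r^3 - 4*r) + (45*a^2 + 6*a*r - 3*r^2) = 45*a^2 + a*r^2 + 6*a*r - 4*a + r^3 - 3*r^2 - 4*r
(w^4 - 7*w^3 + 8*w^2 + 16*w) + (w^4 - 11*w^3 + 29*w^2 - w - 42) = 2*w^4 - 18*w^3 + 37*w^2 + 15*w - 42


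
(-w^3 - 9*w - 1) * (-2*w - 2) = 2*w^4 + 2*w^3 + 18*w^2 + 20*w + 2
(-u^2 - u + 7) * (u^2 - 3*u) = -u^4 + 2*u^3 + 10*u^2 - 21*u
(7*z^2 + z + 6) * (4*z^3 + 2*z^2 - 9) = 28*z^5 + 18*z^4 + 26*z^3 - 51*z^2 - 9*z - 54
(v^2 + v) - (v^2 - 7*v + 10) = 8*v - 10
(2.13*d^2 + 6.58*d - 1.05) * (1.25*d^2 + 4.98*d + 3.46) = 2.6625*d^4 + 18.8324*d^3 + 38.8257*d^2 + 17.5378*d - 3.633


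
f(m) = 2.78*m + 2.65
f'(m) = 2.78000000000000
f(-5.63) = -13.00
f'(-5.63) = 2.78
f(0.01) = 2.68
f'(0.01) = 2.78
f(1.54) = 6.93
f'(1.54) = 2.78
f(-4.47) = -9.78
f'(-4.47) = 2.78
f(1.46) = 6.71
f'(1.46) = 2.78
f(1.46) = 6.71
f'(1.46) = 2.78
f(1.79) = 7.63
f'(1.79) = 2.78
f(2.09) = 8.46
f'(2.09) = 2.78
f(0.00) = 2.65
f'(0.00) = 2.78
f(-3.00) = -5.69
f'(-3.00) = 2.78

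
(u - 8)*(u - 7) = u^2 - 15*u + 56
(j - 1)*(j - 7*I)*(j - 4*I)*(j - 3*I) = j^4 - j^3 - 14*I*j^3 - 61*j^2 + 14*I*j^2 + 61*j + 84*I*j - 84*I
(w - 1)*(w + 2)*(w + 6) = w^3 + 7*w^2 + 4*w - 12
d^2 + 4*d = d*(d + 4)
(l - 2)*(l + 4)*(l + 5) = l^3 + 7*l^2 + 2*l - 40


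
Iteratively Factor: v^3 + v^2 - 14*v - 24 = (v + 3)*(v^2 - 2*v - 8) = (v + 2)*(v + 3)*(v - 4)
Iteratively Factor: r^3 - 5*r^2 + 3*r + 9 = (r + 1)*(r^2 - 6*r + 9) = (r - 3)*(r + 1)*(r - 3)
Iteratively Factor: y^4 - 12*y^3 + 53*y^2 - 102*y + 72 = (y - 4)*(y^3 - 8*y^2 + 21*y - 18) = (y - 4)*(y - 3)*(y^2 - 5*y + 6) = (y - 4)*(y - 3)^2*(y - 2)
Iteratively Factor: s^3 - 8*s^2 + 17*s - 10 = (s - 2)*(s^2 - 6*s + 5) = (s - 5)*(s - 2)*(s - 1)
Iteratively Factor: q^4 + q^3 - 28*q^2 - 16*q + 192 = (q - 4)*(q^3 + 5*q^2 - 8*q - 48) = (q - 4)*(q + 4)*(q^2 + q - 12) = (q - 4)*(q - 3)*(q + 4)*(q + 4)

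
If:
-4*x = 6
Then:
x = -3/2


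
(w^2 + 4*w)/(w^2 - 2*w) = (w + 4)/(w - 2)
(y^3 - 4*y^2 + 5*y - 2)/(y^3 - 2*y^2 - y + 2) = (y - 1)/(y + 1)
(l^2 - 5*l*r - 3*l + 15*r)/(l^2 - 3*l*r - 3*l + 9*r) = (-l + 5*r)/(-l + 3*r)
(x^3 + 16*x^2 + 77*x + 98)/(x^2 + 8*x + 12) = (x^2 + 14*x + 49)/(x + 6)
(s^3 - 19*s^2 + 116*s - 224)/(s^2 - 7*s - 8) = (s^2 - 11*s + 28)/(s + 1)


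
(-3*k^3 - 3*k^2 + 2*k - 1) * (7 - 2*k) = 6*k^4 - 15*k^3 - 25*k^2 + 16*k - 7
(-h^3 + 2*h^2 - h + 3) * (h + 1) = -h^4 + h^3 + h^2 + 2*h + 3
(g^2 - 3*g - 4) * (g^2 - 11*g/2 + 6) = g^4 - 17*g^3/2 + 37*g^2/2 + 4*g - 24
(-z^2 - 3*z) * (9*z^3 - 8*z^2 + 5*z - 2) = -9*z^5 - 19*z^4 + 19*z^3 - 13*z^2 + 6*z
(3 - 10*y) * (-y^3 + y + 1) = 10*y^4 - 3*y^3 - 10*y^2 - 7*y + 3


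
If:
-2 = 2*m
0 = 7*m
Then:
No Solution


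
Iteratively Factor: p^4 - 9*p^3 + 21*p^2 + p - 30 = (p - 2)*(p^3 - 7*p^2 + 7*p + 15) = (p - 3)*(p - 2)*(p^2 - 4*p - 5) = (p - 3)*(p - 2)*(p + 1)*(p - 5)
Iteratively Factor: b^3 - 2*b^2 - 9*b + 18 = (b + 3)*(b^2 - 5*b + 6) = (b - 3)*(b + 3)*(b - 2)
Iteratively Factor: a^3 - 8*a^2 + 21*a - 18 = (a - 3)*(a^2 - 5*a + 6) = (a - 3)*(a - 2)*(a - 3)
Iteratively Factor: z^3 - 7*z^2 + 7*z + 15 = (z - 3)*(z^2 - 4*z - 5) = (z - 5)*(z - 3)*(z + 1)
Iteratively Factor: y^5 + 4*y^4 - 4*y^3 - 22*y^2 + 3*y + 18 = (y + 3)*(y^4 + y^3 - 7*y^2 - y + 6) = (y - 2)*(y + 3)*(y^3 + 3*y^2 - y - 3) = (y - 2)*(y + 3)^2*(y^2 - 1) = (y - 2)*(y + 1)*(y + 3)^2*(y - 1)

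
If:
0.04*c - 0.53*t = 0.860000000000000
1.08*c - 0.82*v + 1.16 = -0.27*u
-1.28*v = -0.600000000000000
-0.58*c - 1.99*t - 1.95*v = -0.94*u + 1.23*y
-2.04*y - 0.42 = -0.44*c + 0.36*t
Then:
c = -0.10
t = -1.63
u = -2.46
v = 0.47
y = 0.06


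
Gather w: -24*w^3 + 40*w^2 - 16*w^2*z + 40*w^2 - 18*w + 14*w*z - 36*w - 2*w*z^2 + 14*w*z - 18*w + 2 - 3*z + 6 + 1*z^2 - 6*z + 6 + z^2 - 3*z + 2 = -24*w^3 + w^2*(80 - 16*z) + w*(-2*z^2 + 28*z - 72) + 2*z^2 - 12*z + 16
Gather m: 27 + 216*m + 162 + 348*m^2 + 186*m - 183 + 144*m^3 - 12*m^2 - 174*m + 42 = 144*m^3 + 336*m^2 + 228*m + 48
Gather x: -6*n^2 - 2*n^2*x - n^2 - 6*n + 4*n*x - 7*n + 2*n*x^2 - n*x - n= -7*n^2 + 2*n*x^2 - 14*n + x*(-2*n^2 + 3*n)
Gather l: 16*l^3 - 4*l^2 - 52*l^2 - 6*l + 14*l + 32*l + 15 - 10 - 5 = 16*l^3 - 56*l^2 + 40*l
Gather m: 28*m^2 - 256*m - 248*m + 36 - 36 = 28*m^2 - 504*m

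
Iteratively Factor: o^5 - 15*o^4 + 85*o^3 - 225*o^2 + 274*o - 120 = (o - 1)*(o^4 - 14*o^3 + 71*o^2 - 154*o + 120) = (o - 3)*(o - 1)*(o^3 - 11*o^2 + 38*o - 40) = (o - 3)*(o - 2)*(o - 1)*(o^2 - 9*o + 20) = (o - 5)*(o - 3)*(o - 2)*(o - 1)*(o - 4)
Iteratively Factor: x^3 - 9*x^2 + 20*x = (x - 5)*(x^2 - 4*x) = x*(x - 5)*(x - 4)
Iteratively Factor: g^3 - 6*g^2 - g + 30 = (g - 3)*(g^2 - 3*g - 10) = (g - 5)*(g - 3)*(g + 2)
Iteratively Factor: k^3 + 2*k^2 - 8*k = (k)*(k^2 + 2*k - 8) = k*(k - 2)*(k + 4)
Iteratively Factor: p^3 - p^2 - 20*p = (p - 5)*(p^2 + 4*p) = p*(p - 5)*(p + 4)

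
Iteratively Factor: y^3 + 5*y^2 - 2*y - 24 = (y + 4)*(y^2 + y - 6) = (y - 2)*(y + 4)*(y + 3)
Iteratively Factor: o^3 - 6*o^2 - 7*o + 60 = (o - 5)*(o^2 - o - 12) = (o - 5)*(o + 3)*(o - 4)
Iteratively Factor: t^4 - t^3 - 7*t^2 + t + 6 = (t + 2)*(t^3 - 3*t^2 - t + 3) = (t - 3)*(t + 2)*(t^2 - 1) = (t - 3)*(t + 1)*(t + 2)*(t - 1)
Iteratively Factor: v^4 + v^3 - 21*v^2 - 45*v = (v)*(v^3 + v^2 - 21*v - 45) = v*(v + 3)*(v^2 - 2*v - 15) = v*(v + 3)^2*(v - 5)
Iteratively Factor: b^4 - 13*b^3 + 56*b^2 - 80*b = (b - 5)*(b^3 - 8*b^2 + 16*b) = (b - 5)*(b - 4)*(b^2 - 4*b) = b*(b - 5)*(b - 4)*(b - 4)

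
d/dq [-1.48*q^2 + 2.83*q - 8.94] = 2.83 - 2.96*q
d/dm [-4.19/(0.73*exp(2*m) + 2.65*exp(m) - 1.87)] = (6.1174*exp(m) + 11.1035)*exp(m)/(0.73*exp(2*m) + 2.65*exp(m) - 1.87)^2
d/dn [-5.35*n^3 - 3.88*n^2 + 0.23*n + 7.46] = -16.05*n^2 - 7.76*n + 0.23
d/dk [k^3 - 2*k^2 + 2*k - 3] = 3*k^2 - 4*k + 2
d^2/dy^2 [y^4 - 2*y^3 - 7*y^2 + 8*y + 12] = 12*y^2 - 12*y - 14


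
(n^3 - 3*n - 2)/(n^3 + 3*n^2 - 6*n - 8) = (n + 1)/(n + 4)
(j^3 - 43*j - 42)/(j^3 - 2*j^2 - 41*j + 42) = (j + 1)/(j - 1)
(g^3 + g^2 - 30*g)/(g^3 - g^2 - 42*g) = (g - 5)/(g - 7)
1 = 1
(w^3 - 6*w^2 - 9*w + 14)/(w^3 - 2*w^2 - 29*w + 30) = (w^2 - 5*w - 14)/(w^2 - w - 30)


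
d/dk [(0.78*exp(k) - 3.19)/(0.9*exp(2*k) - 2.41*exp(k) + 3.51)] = (-0.702*exp(2*k) + 5.742*exp(k) - 4.9501)*exp(k)/(0.81*exp(4*k) - 4.338*exp(3*k) + 12.1261*exp(2*k) - 16.9182*exp(k) + 12.3201)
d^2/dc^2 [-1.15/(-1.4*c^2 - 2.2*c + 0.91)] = (-4.508*c^2 - 7.084*c + 1.15*(2.8*c + 2.2)*(5.6*c + 4.4) + 2.9302)/(1.4*c^2 + 2.2*c - 0.91)^3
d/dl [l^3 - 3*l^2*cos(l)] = 3*l*(l*sin(l) + l - 2*cos(l))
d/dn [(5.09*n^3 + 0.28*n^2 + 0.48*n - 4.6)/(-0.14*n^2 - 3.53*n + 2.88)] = (-0.7126*n^4 - 35.9354*n^3 + 43.0564*n^2 + 0.3248*n - 14.8556)/(0.0196*n^4 + 0.9884*n^3 + 11.6545*n^2 - 20.3328*n + 8.2944)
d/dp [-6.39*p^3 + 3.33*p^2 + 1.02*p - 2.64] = -19.17*p^2 + 6.66*p + 1.02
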